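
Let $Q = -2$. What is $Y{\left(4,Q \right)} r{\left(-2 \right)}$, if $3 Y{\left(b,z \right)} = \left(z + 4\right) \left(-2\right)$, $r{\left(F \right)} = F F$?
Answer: $- \frac{16}{3} \approx -5.3333$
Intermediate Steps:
$r{\left(F \right)} = F^{2}$
$Y{\left(b,z \right)} = - \frac{8}{3} - \frac{2 z}{3}$ ($Y{\left(b,z \right)} = \frac{\left(z + 4\right) \left(-2\right)}{3} = \frac{\left(4 + z\right) \left(-2\right)}{3} = \frac{-8 - 2 z}{3} = - \frac{8}{3} - \frac{2 z}{3}$)
$Y{\left(4,Q \right)} r{\left(-2 \right)} = \left(- \frac{8}{3} - - \frac{4}{3}\right) \left(-2\right)^{2} = \left(- \frac{8}{3} + \frac{4}{3}\right) 4 = \left(- \frac{4}{3}\right) 4 = - \frac{16}{3}$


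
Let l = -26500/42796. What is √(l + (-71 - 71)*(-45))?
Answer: √731383479515/10699 ≈ 79.934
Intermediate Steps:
l = -6625/10699 (l = -26500*1/42796 = -6625/10699 ≈ -0.61922)
√(l + (-71 - 71)*(-45)) = √(-6625/10699 + (-71 - 71)*(-45)) = √(-6625/10699 - 142*(-45)) = √(-6625/10699 + 6390) = √(68359985/10699) = √731383479515/10699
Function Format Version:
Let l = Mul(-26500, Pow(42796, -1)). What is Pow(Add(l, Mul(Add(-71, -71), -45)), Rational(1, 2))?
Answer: Mul(Rational(1, 10699), Pow(731383479515, Rational(1, 2))) ≈ 79.934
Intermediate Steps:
l = Rational(-6625, 10699) (l = Mul(-26500, Rational(1, 42796)) = Rational(-6625, 10699) ≈ -0.61922)
Pow(Add(l, Mul(Add(-71, -71), -45)), Rational(1, 2)) = Pow(Add(Rational(-6625, 10699), Mul(Add(-71, -71), -45)), Rational(1, 2)) = Pow(Add(Rational(-6625, 10699), Mul(-142, -45)), Rational(1, 2)) = Pow(Add(Rational(-6625, 10699), 6390), Rational(1, 2)) = Pow(Rational(68359985, 10699), Rational(1, 2)) = Mul(Rational(1, 10699), Pow(731383479515, Rational(1, 2)))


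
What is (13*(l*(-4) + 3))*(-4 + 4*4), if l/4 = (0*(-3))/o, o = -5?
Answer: 468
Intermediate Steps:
l = 0 (l = 4*((0*(-3))/(-5)) = 4*(0*(-1/5)) = 4*0 = 0)
(13*(l*(-4) + 3))*(-4 + 4*4) = (13*(0*(-4) + 3))*(-4 + 4*4) = (13*(0 + 3))*(-4 + 16) = (13*3)*12 = 39*12 = 468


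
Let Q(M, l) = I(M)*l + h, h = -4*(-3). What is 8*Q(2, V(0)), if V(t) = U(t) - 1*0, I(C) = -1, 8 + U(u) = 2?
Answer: 144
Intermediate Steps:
U(u) = -6 (U(u) = -8 + 2 = -6)
h = 12
V(t) = -6 (V(t) = -6 - 1*0 = -6 + 0 = -6)
Q(M, l) = 12 - l (Q(M, l) = -l + 12 = 12 - l)
8*Q(2, V(0)) = 8*(12 - 1*(-6)) = 8*(12 + 6) = 8*18 = 144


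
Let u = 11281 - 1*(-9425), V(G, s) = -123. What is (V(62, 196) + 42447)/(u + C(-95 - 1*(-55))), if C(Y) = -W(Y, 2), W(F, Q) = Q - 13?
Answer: 42324/20717 ≈ 2.0430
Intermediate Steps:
W(F, Q) = -13 + Q
u = 20706 (u = 11281 + 9425 = 20706)
C(Y) = 11 (C(Y) = -(-13 + 2) = -1*(-11) = 11)
(V(62, 196) + 42447)/(u + C(-95 - 1*(-55))) = (-123 + 42447)/(20706 + 11) = 42324/20717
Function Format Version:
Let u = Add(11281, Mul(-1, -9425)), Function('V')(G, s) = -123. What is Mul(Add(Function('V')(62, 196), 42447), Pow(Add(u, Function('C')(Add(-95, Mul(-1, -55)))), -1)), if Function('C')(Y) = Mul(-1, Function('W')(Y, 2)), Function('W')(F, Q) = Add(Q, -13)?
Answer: Rational(42324, 20717) ≈ 2.0430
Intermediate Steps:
Function('W')(F, Q) = Add(-13, Q)
u = 20706 (u = Add(11281, 9425) = 20706)
Function('C')(Y) = 11 (Function('C')(Y) = Mul(-1, Add(-13, 2)) = Mul(-1, -11) = 11)
Mul(Add(Function('V')(62, 196), 42447), Pow(Add(u, Function('C')(Add(-95, Mul(-1, -55)))), -1)) = Mul(Add(-123, 42447), Pow(Add(20706, 11), -1)) = Mul(42324, Pow(20717, -1)) = Mul(42324, Rational(1, 20717)) = Rational(42324, 20717)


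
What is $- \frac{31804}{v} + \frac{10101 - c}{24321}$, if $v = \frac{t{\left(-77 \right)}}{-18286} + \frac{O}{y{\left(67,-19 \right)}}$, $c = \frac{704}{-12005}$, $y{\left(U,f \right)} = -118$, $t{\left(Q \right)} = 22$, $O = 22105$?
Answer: $\frac{10042855041901716497}{59010000773473365} \approx 170.19$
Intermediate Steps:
$c = - \frac{704}{12005}$ ($c = 704 \left(- \frac{1}{12005}\right) = - \frac{704}{12005} \approx -0.058642$)
$v = - \frac{202107313}{1078874}$ ($v = \frac{22}{-18286} + \frac{22105}{-118} = 22 \left(- \frac{1}{18286}\right) + 22105 \left(- \frac{1}{118}\right) = - \frac{11}{9143} - \frac{22105}{118} = - \frac{202107313}{1078874} \approx -187.33$)
$- \frac{31804}{v} + \frac{10101 - c}{24321} = - \frac{31804}{- \frac{202107313}{1078874}} + \frac{10101 - - \frac{704}{12005}}{24321} = \left(-31804\right) \left(- \frac{1078874}{202107313}\right) + \left(10101 + \frac{704}{12005}\right) \frac{1}{24321} = \frac{34312508696}{202107313} + \frac{121263209}{12005} \cdot \frac{1}{24321} = \frac{34312508696}{202107313} + \frac{121263209}{291973605} = \frac{10042855041901716497}{59010000773473365}$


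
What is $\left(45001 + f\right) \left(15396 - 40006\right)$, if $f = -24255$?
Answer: $-510559060$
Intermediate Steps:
$\left(45001 + f\right) \left(15396 - 40006\right) = \left(45001 - 24255\right) \left(15396 - 40006\right) = 20746 \left(-24610\right) = -510559060$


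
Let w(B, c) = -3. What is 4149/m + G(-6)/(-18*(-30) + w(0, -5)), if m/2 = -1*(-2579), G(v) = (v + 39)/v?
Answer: 1099822/1384923 ≈ 0.79414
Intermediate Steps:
G(v) = (39 + v)/v
m = 5158 (m = 2*(-1*(-2579)) = 2*2579 = 5158)
4149/m + G(-6)/(-18*(-30) + w(0, -5)) = 4149/5158 + ((39 - 6)/(-6))/(-18*(-30) - 3) = 4149*(1/5158) + (-1/6*33)/(540 - 3) = 4149/5158 - 11/2/537 = 4149/5158 - 11/2*1/537 = 4149/5158 - 11/1074 = 1099822/1384923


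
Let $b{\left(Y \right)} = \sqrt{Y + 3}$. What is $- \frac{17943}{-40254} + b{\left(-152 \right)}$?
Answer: $\frac{5981}{13418} + i \sqrt{149} \approx 0.44574 + 12.207 i$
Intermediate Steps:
$b{\left(Y \right)} = \sqrt{3 + Y}$
$- \frac{17943}{-40254} + b{\left(-152 \right)} = - \frac{17943}{-40254} + \sqrt{3 - 152} = \left(-17943\right) \left(- \frac{1}{40254}\right) + \sqrt{-149} = \frac{5981}{13418} + i \sqrt{149}$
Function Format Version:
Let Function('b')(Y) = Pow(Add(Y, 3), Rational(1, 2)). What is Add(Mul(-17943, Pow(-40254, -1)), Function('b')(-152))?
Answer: Add(Rational(5981, 13418), Mul(I, Pow(149, Rational(1, 2)))) ≈ Add(0.44574, Mul(12.207, I))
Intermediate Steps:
Function('b')(Y) = Pow(Add(3, Y), Rational(1, 2))
Add(Mul(-17943, Pow(-40254, -1)), Function('b')(-152)) = Add(Mul(-17943, Pow(-40254, -1)), Pow(Add(3, -152), Rational(1, 2))) = Add(Mul(-17943, Rational(-1, 40254)), Pow(-149, Rational(1, 2))) = Add(Rational(5981, 13418), Mul(I, Pow(149, Rational(1, 2))))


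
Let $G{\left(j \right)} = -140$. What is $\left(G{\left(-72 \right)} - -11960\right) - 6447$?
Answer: $5373$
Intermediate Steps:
$\left(G{\left(-72 \right)} - -11960\right) - 6447 = \left(-140 - -11960\right) - 6447 = \left(-140 + 11960\right) + \left(-22246 + 15799\right) = 11820 - 6447 = 5373$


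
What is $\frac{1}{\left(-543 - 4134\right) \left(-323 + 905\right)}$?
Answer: $- \frac{1}{2722014} \approx -3.6737 \cdot 10^{-7}$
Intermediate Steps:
$\frac{1}{\left(-543 - 4134\right) \left(-323 + 905\right)} = \frac{1}{\left(-4677\right) 582} = \frac{1}{-2722014} = - \frac{1}{2722014}$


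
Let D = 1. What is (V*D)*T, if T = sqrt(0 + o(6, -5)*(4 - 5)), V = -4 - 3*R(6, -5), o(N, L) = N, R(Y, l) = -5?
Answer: 11*I*sqrt(6) ≈ 26.944*I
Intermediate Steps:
V = 11 (V = -4 - 3*(-5) = -4 + 15 = 11)
T = I*sqrt(6) (T = sqrt(0 + 6*(4 - 5)) = sqrt(0 + 6*(-1)) = sqrt(0 - 6) = sqrt(-6) = I*sqrt(6) ≈ 2.4495*I)
(V*D)*T = (11*1)*(I*sqrt(6)) = 11*(I*sqrt(6)) = 11*I*sqrt(6)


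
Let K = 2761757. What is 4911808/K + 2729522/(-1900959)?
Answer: 1798869133718/5249986824963 ≈ 0.34264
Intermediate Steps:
4911808/K + 2729522/(-1900959) = 4911808/2761757 + 2729522/(-1900959) = 4911808*(1/2761757) + 2729522*(-1/1900959) = 4911808/2761757 - 2729522/1900959 = 1798869133718/5249986824963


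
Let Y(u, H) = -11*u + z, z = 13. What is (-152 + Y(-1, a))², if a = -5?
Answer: 16384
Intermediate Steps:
Y(u, H) = 13 - 11*u (Y(u, H) = -11*u + 13 = 13 - 11*u)
(-152 + Y(-1, a))² = (-152 + (13 - 11*(-1)))² = (-152 + (13 + 11))² = (-152 + 24)² = (-128)² = 16384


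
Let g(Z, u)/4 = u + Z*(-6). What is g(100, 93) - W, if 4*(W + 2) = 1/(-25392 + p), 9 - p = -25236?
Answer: -1191287/588 ≈ -2026.0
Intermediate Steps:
p = 25245 (p = 9 - 1*(-25236) = 9 + 25236 = 25245)
W = -1177/588 (W = -2 + 1/(4*(-25392 + 25245)) = -2 + (¼)/(-147) = -2 + (¼)*(-1/147) = -2 - 1/588 = -1177/588 ≈ -2.0017)
g(Z, u) = -24*Z + 4*u (g(Z, u) = 4*(u + Z*(-6)) = 4*(u - 6*Z) = -24*Z + 4*u)
g(100, 93) - W = (-24*100 + 4*93) - 1*(-1177/588) = (-2400 + 372) + 1177/588 = -2028 + 1177/588 = -1191287/588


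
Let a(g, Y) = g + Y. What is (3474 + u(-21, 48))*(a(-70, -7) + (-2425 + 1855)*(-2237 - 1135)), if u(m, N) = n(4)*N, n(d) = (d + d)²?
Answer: 12581169798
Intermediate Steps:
n(d) = 4*d² (n(d) = (2*d)² = 4*d²)
a(g, Y) = Y + g
u(m, N) = 64*N (u(m, N) = (4*4²)*N = (4*16)*N = 64*N)
(3474 + u(-21, 48))*(a(-70, -7) + (-2425 + 1855)*(-2237 - 1135)) = (3474 + 64*48)*((-7 - 70) + (-2425 + 1855)*(-2237 - 1135)) = (3474 + 3072)*(-77 - 570*(-3372)) = 6546*(-77 + 1922040) = 6546*1921963 = 12581169798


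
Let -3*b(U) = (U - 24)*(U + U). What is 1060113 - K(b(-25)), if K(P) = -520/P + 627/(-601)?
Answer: 156096398544/147245 ≈ 1.0601e+6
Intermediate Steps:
b(U) = -2*U*(-24 + U)/3 (b(U) = -(U - 24)*(U + U)/3 = -(-24 + U)*2*U/3 = -2*U*(-24 + U)/3)
K(P) = -627/601 - 520/P (K(P) = -520/P + 627*(-1/601) = -520/P - 627/601 = -627/601 - 520/P)
1060113 - K(b(-25)) = 1060113 - (-627/601 - 520*(-3/(50*(24 - 1*(-25))))) = 1060113 - (-627/601 - 520*(-3/(50*(24 + 25)))) = 1060113 - (-627/601 - 520/((⅔)*(-25)*49)) = 1060113 - (-627/601 - 520/(-2450/3)) = 1060113 - (-627/601 - 520*(-3/2450)) = 1060113 - (-627/601 + 156/245) = 1060113 - 1*(-59859/147245) = 1060113 + 59859/147245 = 156096398544/147245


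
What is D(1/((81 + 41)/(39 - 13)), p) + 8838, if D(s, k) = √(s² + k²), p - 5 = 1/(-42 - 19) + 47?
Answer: 8838 + √10055410/61 ≈ 8890.0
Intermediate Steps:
p = 3171/61 (p = 5 + (1/(-42 - 19) + 47) = 5 + (1/(-61) + 47) = 5 + (-1/61 + 47) = 5 + 2866/61 = 3171/61 ≈ 51.984)
D(s, k) = √(k² + s²)
D(1/((81 + 41)/(39 - 13)), p) + 8838 = √((3171/61)² + (1/((81 + 41)/(39 - 13)))²) + 8838 = √(10055241/3721 + (1/(122/26))²) + 8838 = √(10055241/3721 + (1/(122*(1/26)))²) + 8838 = √(10055241/3721 + (1/(61/13))²) + 8838 = √(10055241/3721 + (13/61)²) + 8838 = √(10055241/3721 + 169/3721) + 8838 = √(10055410/3721) + 8838 = √10055410/61 + 8838 = 8838 + √10055410/61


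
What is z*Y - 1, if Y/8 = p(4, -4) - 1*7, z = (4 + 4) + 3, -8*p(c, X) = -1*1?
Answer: -606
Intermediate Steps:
p(c, X) = ⅛ (p(c, X) = -(-1)/8 = -⅛*(-1) = ⅛)
z = 11 (z = 8 + 3 = 11)
Y = -55 (Y = 8*(⅛ - 1*7) = 8*(⅛ - 7) = 8*(-55/8) = -55)
z*Y - 1 = 11*(-55) - 1 = -605 - 1 = -606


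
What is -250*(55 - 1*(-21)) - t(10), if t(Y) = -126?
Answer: -18874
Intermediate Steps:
-250*(55 - 1*(-21)) - t(10) = -250*(55 - 1*(-21)) - 1*(-126) = -250*(55 + 21) + 126 = -250*76 + 126 = -19000 + 126 = -18874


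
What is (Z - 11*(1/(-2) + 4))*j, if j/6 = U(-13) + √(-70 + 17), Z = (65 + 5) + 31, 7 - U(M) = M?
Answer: 7500 + 375*I*√53 ≈ 7500.0 + 2730.0*I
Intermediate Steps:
U(M) = 7 - M
Z = 101 (Z = 70 + 31 = 101)
j = 120 + 6*I*√53 (j = 6*((7 - 1*(-13)) + √(-70 + 17)) = 6*((7 + 13) + √(-53)) = 6*(20 + I*√53) = 120 + 6*I*√53 ≈ 120.0 + 43.681*I)
(Z - 11*(1/(-2) + 4))*j = (101 - 11*(1/(-2) + 4))*(120 + 6*I*√53) = (101 - 11*(-½ + 4))*(120 + 6*I*√53) = (101 - 11*7/2)*(120 + 6*I*√53) = (101 - 77/2)*(120 + 6*I*√53) = 125*(120 + 6*I*√53)/2 = 7500 + 375*I*√53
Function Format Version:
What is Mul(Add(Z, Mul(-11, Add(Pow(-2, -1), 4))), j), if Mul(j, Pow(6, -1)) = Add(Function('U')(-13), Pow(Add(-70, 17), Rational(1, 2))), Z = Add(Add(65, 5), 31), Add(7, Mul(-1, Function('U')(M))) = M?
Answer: Add(7500, Mul(375, I, Pow(53, Rational(1, 2)))) ≈ Add(7500.0, Mul(2730.0, I))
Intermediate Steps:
Function('U')(M) = Add(7, Mul(-1, M))
Z = 101 (Z = Add(70, 31) = 101)
j = Add(120, Mul(6, I, Pow(53, Rational(1, 2)))) (j = Mul(6, Add(Add(7, Mul(-1, -13)), Pow(Add(-70, 17), Rational(1, 2)))) = Mul(6, Add(Add(7, 13), Pow(-53, Rational(1, 2)))) = Mul(6, Add(20, Mul(I, Pow(53, Rational(1, 2))))) = Add(120, Mul(6, I, Pow(53, Rational(1, 2)))) ≈ Add(120.00, Mul(43.681, I)))
Mul(Add(Z, Mul(-11, Add(Pow(-2, -1), 4))), j) = Mul(Add(101, Mul(-11, Add(Pow(-2, -1), 4))), Add(120, Mul(6, I, Pow(53, Rational(1, 2))))) = Mul(Add(101, Mul(-11, Add(Rational(-1, 2), 4))), Add(120, Mul(6, I, Pow(53, Rational(1, 2))))) = Mul(Add(101, Mul(-11, Rational(7, 2))), Add(120, Mul(6, I, Pow(53, Rational(1, 2))))) = Mul(Add(101, Rational(-77, 2)), Add(120, Mul(6, I, Pow(53, Rational(1, 2))))) = Mul(Rational(125, 2), Add(120, Mul(6, I, Pow(53, Rational(1, 2))))) = Add(7500, Mul(375, I, Pow(53, Rational(1, 2))))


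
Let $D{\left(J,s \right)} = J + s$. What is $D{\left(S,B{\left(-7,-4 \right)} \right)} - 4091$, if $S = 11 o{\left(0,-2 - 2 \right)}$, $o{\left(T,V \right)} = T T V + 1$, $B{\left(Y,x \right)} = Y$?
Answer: $-4087$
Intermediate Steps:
$o{\left(T,V \right)} = 1 + V T^{2}$ ($o{\left(T,V \right)} = T^{2} V + 1 = V T^{2} + 1 = 1 + V T^{2}$)
$S = 11$ ($S = 11 \left(1 + \left(-2 - 2\right) 0^{2}\right) = 11 \left(1 + \left(-2 - 2\right) 0\right) = 11 \left(1 - 0\right) = 11 \left(1 + 0\right) = 11 \cdot 1 = 11$)
$D{\left(S,B{\left(-7,-4 \right)} \right)} - 4091 = \left(11 - 7\right) - 4091 = 4 - 4091 = -4087$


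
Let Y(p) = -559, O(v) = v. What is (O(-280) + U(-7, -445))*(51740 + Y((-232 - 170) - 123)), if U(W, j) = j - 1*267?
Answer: -50771552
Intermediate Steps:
U(W, j) = -267 + j (U(W, j) = j - 267 = -267 + j)
(O(-280) + U(-7, -445))*(51740 + Y((-232 - 170) - 123)) = (-280 + (-267 - 445))*(51740 - 559) = (-280 - 712)*51181 = -992*51181 = -50771552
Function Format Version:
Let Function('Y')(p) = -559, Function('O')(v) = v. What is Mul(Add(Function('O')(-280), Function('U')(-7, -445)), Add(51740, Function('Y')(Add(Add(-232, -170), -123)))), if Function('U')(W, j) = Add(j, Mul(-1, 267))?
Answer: -50771552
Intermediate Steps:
Function('U')(W, j) = Add(-267, j) (Function('U')(W, j) = Add(j, -267) = Add(-267, j))
Mul(Add(Function('O')(-280), Function('U')(-7, -445)), Add(51740, Function('Y')(Add(Add(-232, -170), -123)))) = Mul(Add(-280, Add(-267, -445)), Add(51740, -559)) = Mul(Add(-280, -712), 51181) = Mul(-992, 51181) = -50771552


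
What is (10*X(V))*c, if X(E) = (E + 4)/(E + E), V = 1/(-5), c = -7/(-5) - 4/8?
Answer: -171/2 ≈ -85.500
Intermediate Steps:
c = 9/10 (c = -7*(-⅕) - 4*⅛ = 7/5 - ½ = 9/10 ≈ 0.90000)
V = -⅕ ≈ -0.20000
X(E) = (4 + E)/(2*E) (X(E) = (4 + E)/((2*E)) = (4 + E)*(1/(2*E)) = (4 + E)/(2*E))
(10*X(V))*c = (10*((4 - ⅕)/(2*(-⅕))))*(9/10) = (10*((½)*(-5)*(19/5)))*(9/10) = (10*(-19/2))*(9/10) = -95*9/10 = -171/2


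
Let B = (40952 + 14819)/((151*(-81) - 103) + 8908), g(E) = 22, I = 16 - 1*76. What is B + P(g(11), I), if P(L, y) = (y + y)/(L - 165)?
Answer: -7564133/489918 ≈ -15.440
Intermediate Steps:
I = -60 (I = 16 - 76 = -60)
P(L, y) = 2*y/(-165 + L) (P(L, y) = (2*y)/(-165 + L) = 2*y/(-165 + L))
B = -55771/3426 (B = 55771/((-12231 - 103) + 8908) = 55771/(-12334 + 8908) = 55771/(-3426) = 55771*(-1/3426) = -55771/3426 ≈ -16.279)
B + P(g(11), I) = -55771/3426 + 2*(-60)/(-165 + 22) = -55771/3426 + 2*(-60)/(-143) = -55771/3426 + 2*(-60)*(-1/143) = -55771/3426 + 120/143 = -7564133/489918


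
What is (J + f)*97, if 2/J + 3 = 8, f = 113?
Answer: 54999/5 ≈ 11000.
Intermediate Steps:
J = ⅖ (J = 2/(-3 + 8) = 2/5 = 2*(⅕) = ⅖ ≈ 0.40000)
(J + f)*97 = (⅖ + 113)*97 = (567/5)*97 = 54999/5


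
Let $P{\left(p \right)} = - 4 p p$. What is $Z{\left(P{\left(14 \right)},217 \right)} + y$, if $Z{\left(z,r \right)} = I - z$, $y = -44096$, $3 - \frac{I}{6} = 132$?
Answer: $-44086$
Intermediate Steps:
$I = -774$ ($I = 18 - 792 = -774$)
$P{\left(p \right)} = - 4 p^{2}$
$Z{\left(z,r \right)} = -774 - z$
$Z{\left(P{\left(14 \right)},217 \right)} + y = \left(-774 - - 4 \cdot 14^{2}\right) - 44096 = \left(-774 - \left(-4\right) 196\right) - 44096 = \left(-774 - -784\right) - 44096 = \left(-774 + 784\right) - 44096 = 10 - 44096 = -44086$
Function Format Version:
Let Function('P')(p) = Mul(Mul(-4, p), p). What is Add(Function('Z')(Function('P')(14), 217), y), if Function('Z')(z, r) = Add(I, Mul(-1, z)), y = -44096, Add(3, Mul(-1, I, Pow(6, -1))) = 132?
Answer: -44086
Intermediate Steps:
I = -774 (I = Add(18, Mul(-6, 132)) = Add(18, -792) = -774)
Function('P')(p) = Mul(-4, Pow(p, 2))
Function('Z')(z, r) = Add(-774, Mul(-1, z))
Add(Function('Z')(Function('P')(14), 217), y) = Add(Add(-774, Mul(-1, Mul(-4, Pow(14, 2)))), -44096) = Add(Add(-774, Mul(-1, Mul(-4, 196))), -44096) = Add(Add(-774, Mul(-1, -784)), -44096) = Add(Add(-774, 784), -44096) = Add(10, -44096) = -44086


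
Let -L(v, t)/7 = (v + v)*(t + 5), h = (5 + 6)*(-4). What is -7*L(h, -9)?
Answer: 17248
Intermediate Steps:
h = -44 (h = 11*(-4) = -44)
L(v, t) = -14*v*(5 + t) (L(v, t) = -7*(v + v)*(t + 5) = -7*2*v*(5 + t) = -14*v*(5 + t))
-7*L(h, -9) = -(-98)*(-44)*(5 - 9) = -(-98)*(-44)*(-4) = -7*(-2464) = 17248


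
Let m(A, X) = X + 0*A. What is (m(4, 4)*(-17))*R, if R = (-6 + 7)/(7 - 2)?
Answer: -68/5 ≈ -13.600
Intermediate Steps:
R = ⅕ (R = 1/5 = 1*(⅕) = ⅕ ≈ 0.20000)
m(A, X) = X (m(A, X) = X + 0 = X)
(m(4, 4)*(-17))*R = (4*(-17))*(⅕) = -68*⅕ = -68/5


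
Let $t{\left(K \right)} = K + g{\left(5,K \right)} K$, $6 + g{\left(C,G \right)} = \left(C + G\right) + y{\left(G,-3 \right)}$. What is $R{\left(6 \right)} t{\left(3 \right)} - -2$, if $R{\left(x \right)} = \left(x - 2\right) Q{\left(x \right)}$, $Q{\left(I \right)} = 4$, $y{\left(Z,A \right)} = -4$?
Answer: $-46$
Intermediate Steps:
$g{\left(C,G \right)} = -10 + C + G$ ($g{\left(C,G \right)} = -6 - \left(4 - C - G\right) = -6 + \left(-4 + C + G\right) = -10 + C + G$)
$t{\left(K \right)} = K + K \left(-5 + K\right)$ ($t{\left(K \right)} = K + \left(-10 + 5 + K\right) K = K + \left(-5 + K\right) K = K + K \left(-5 + K\right)$)
$R{\left(x \right)} = -8 + 4 x$ ($R{\left(x \right)} = \left(x - 2\right) 4 = \left(-2 + x\right) 4 = -8 + 4 x$)
$R{\left(6 \right)} t{\left(3 \right)} - -2 = \left(-8 + 4 \cdot 6\right) 3 \left(-4 + 3\right) - -2 = \left(-8 + 24\right) 3 \left(-1\right) + \left(-4 + 6\right) = 16 \left(-3\right) + 2 = -48 + 2 = -46$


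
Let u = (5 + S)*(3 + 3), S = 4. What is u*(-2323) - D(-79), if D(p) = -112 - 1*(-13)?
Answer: -125343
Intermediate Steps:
u = 54 (u = (5 + 4)*(3 + 3) = 9*6 = 54)
D(p) = -99 (D(p) = -112 + 13 = -99)
u*(-2323) - D(-79) = 54*(-2323) - 1*(-99) = -125442 + 99 = -125343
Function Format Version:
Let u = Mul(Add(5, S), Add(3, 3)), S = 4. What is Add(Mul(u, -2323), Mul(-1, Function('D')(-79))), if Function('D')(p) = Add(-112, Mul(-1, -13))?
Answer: -125343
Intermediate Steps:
u = 54 (u = Mul(Add(5, 4), Add(3, 3)) = Mul(9, 6) = 54)
Function('D')(p) = -99 (Function('D')(p) = Add(-112, 13) = -99)
Add(Mul(u, -2323), Mul(-1, Function('D')(-79))) = Add(Mul(54, -2323), Mul(-1, -99)) = Add(-125442, 99) = -125343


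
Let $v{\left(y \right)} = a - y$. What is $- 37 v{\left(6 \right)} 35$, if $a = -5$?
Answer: $14245$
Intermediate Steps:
$v{\left(y \right)} = -5 - y$
$- 37 v{\left(6 \right)} 35 = - 37 \left(-5 - 6\right) 35 = \left(-37\right) \left(-11\right) 35 = 407 \cdot 35 = 14245$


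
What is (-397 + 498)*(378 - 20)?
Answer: 36158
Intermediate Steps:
(-397 + 498)*(378 - 20) = 101*358 = 36158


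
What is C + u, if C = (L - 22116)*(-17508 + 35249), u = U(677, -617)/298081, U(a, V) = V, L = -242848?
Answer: -1401197203384861/298081 ≈ -4.7007e+9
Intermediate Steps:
u = -617/298081 ≈ -0.0020699
C = -4700726324 (C = (-242848 - 22116)*(-17508 + 35249) = -264964*17741 = -4700726324)
C + u = -4700726324 - 617/298081 = -1401197203384861/298081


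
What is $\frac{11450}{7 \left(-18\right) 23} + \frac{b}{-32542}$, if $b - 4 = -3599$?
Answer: $- \frac{181093795}{47153358} \approx -3.8405$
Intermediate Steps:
$b = -3595$ ($b = 4 - 3599 = -3595$)
$\frac{11450}{7 \left(-18\right) 23} + \frac{b}{-32542} = \frac{11450}{7 \left(-18\right) 23} - \frac{3595}{-32542} = \frac{11450}{\left(-126\right) 23} - - \frac{3595}{32542} = \frac{11450}{-2898} + \frac{3595}{32542} = 11450 \left(- \frac{1}{2898}\right) + \frac{3595}{32542} = - \frac{5725}{1449} + \frac{3595}{32542} = - \frac{181093795}{47153358}$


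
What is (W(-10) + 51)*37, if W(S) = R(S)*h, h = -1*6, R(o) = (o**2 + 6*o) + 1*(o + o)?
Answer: -2553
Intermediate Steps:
R(o) = o**2 + 8*o (R(o) = (o**2 + 6*o) + 1*(2*o) = (o**2 + 6*o) + 2*o = o**2 + 8*o)
h = -6
W(S) = -6*S*(8 + S) (W(S) = (S*(8 + S))*(-6) = -6*S*(8 + S))
(W(-10) + 51)*37 = (-6*(-10)*(8 - 10) + 51)*37 = (-6*(-10)*(-2) + 51)*37 = (-120 + 51)*37 = -69*37 = -2553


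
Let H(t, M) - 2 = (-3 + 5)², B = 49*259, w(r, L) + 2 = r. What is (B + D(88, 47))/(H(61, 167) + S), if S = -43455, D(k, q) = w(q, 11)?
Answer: -12736/43449 ≈ -0.29313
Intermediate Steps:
w(r, L) = -2 + r
D(k, q) = -2 + q
B = 12691
H(t, M) = 6 (H(t, M) = 2 + (-3 + 5)² = 2 + 2² = 2 + 4 = 6)
(B + D(88, 47))/(H(61, 167) + S) = (12691 + (-2 + 47))/(6 - 43455) = (12691 + 45)/(-43449) = 12736*(-1/43449) = -12736/43449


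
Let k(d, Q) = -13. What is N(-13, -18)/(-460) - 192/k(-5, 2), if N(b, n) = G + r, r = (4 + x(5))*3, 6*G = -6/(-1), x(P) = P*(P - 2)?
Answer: 43783/2990 ≈ 14.643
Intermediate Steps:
x(P) = P*(-2 + P)
G = 1 (G = (-6/(-1))/6 = (-6*(-1))/6 = (⅙)*6 = 1)
r = 57 (r = (4 + 5*(-2 + 5))*3 = (4 + 5*3)*3 = (4 + 15)*3 = 19*3 = 57)
N(b, n) = 58 (N(b, n) = 1 + 57 = 58)
N(-13, -18)/(-460) - 192/k(-5, 2) = 58/(-460) - 192/(-13) = 58*(-1/460) - 192*(-1/13) = -29/230 + 192/13 = 43783/2990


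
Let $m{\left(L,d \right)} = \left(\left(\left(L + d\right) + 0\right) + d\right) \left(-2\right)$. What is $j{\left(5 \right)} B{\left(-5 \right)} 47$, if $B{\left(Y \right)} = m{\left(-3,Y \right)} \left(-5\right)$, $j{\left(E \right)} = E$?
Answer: $-30550$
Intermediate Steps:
$m{\left(L,d \right)} = - 4 d - 2 L$ ($m{\left(L,d \right)} = \left(\left(L + d\right) + d\right) \left(-2\right) = \left(L + 2 d\right) \left(-2\right) = - 4 d - 2 L$)
$B{\left(Y \right)} = -30 + 20 Y$ ($B{\left(Y \right)} = \left(- 4 Y - -6\right) \left(-5\right) = \left(- 4 Y + 6\right) \left(-5\right) = \left(6 - 4 Y\right) \left(-5\right) = -30 + 20 Y$)
$j{\left(5 \right)} B{\left(-5 \right)} 47 = 5 \left(-30 + 20 \left(-5\right)\right) 47 = 5 \left(-30 - 100\right) 47 = 5 \left(-130\right) 47 = \left(-650\right) 47 = -30550$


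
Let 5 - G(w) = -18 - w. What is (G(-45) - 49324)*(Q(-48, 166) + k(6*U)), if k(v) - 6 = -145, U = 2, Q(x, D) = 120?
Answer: 937574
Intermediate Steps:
G(w) = 23 + w (G(w) = 5 - (-18 - w) = 5 + (18 + w) = 23 + w)
k(v) = -139 (k(v) = 6 - 145 = -139)
(G(-45) - 49324)*(Q(-48, 166) + k(6*U)) = ((23 - 45) - 49324)*(120 - 139) = (-22 - 49324)*(-19) = -49346*(-19) = 937574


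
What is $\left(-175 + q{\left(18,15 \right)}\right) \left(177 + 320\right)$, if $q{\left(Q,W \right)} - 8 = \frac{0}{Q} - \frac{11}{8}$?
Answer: $- \frac{669459}{8} \approx -83682.0$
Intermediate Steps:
$q{\left(Q,W \right)} = \frac{53}{8}$ ($q{\left(Q,W \right)} = 8 + \left(\frac{0}{Q} - \frac{11}{8}\right) = 8 + \left(0 - \frac{11}{8}\right) = 8 - \frac{11}{8} = \frac{53}{8}$)
$\left(-175 + q{\left(18,15 \right)}\right) \left(177 + 320\right) = \left(-175 + \frac{53}{8}\right) \left(177 + 320\right) = \left(- \frac{1347}{8}\right) 497 = - \frac{669459}{8}$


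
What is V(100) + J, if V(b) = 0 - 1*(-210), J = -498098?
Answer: -497888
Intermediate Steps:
V(b) = 210 (V(b) = 0 + 210 = 210)
V(100) + J = 210 - 498098 = -497888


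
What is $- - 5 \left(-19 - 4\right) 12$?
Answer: $-1380$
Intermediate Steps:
$- - 5 \left(-19 - 4\right) 12 = - \left(-5\right) \left(-23\right) 12 = - 115 \cdot 12 = \left(-1\right) 1380 = -1380$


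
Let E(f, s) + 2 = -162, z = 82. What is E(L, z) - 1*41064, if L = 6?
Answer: -41228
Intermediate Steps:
E(f, s) = -164 (E(f, s) = -2 - 162 = -164)
E(L, z) - 1*41064 = -164 - 1*41064 = -164 - 41064 = -41228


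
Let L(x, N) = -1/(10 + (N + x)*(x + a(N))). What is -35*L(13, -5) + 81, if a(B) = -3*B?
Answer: 18989/234 ≈ 81.150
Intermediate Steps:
L(x, N) = -1/(10 + (N + x)*(x - 3*N))
-35*L(13, -5) + 81 = -35/(-10 - 1*13² + 3*(-5)² + 2*(-5)*13) + 81 = -35/(-10 - 1*169 + 3*25 - 130) + 81 = -35/(-10 - 169 + 75 - 130) + 81 = -35/(-234) + 81 = -35*(-1/234) + 81 = 35/234 + 81 = 18989/234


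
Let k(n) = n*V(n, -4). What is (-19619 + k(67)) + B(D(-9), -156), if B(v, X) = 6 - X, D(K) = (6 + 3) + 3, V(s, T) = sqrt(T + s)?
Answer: -19457 + 201*sqrt(7) ≈ -18925.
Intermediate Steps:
D(K) = 12 (D(K) = 9 + 3 = 12)
k(n) = n*sqrt(-4 + n)
(-19619 + k(67)) + B(D(-9), -156) = (-19619 + 67*sqrt(-4 + 67)) + (6 - 1*(-156)) = (-19619 + 67*sqrt(63)) + (6 + 156) = (-19619 + 67*(3*sqrt(7))) + 162 = (-19619 + 201*sqrt(7)) + 162 = -19457 + 201*sqrt(7)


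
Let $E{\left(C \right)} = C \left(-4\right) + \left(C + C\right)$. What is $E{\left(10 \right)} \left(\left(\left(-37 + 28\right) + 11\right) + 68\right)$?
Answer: $-1400$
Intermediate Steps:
$E{\left(C \right)} = - 2 C$ ($E{\left(C \right)} = - 4 C + 2 C = - 2 C$)
$E{\left(10 \right)} \left(\left(\left(-37 + 28\right) + 11\right) + 68\right) = \left(-2\right) 10 \left(\left(\left(-37 + 28\right) + 11\right) + 68\right) = - 20 \left(\left(-9 + 11\right) + 68\right) = - 20 \left(2 + 68\right) = \left(-20\right) 70 = -1400$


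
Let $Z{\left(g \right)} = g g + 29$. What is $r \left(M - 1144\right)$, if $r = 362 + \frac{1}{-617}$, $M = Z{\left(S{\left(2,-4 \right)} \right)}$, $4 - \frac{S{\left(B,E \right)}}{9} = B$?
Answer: $- \frac{176672223}{617} \approx -2.8634 \cdot 10^{5}$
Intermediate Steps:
$S{\left(B,E \right)} = 36 - 9 B$
$Z{\left(g \right)} = 29 + g^{2}$ ($Z{\left(g \right)} = g^{2} + 29 = 29 + g^{2}$)
$M = 353$ ($M = 29 + \left(36 - 18\right)^{2} = 29 + 18^{2} = 29 + 324 = 353$)
$r = \frac{223353}{617}$ ($r = 362 - \frac{1}{617} = \frac{223353}{617} \approx 362.0$)
$r \left(M - 1144\right) = \frac{223353 \left(353 - 1144\right)}{617} = \frac{223353}{617} \left(-791\right) = - \frac{176672223}{617}$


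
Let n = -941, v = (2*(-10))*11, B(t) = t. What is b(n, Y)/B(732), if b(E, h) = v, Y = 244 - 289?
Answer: -55/183 ≈ -0.30055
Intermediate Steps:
v = -220 (v = -20*11 = -220)
Y = -45
b(E, h) = -220
b(n, Y)/B(732) = -220/732 = -220*1/732 = -55/183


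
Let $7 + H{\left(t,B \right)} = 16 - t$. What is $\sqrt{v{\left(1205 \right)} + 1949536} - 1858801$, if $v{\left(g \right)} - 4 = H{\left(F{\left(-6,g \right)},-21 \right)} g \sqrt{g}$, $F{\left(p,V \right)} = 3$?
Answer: $-1858801 + \sqrt{1949540 + 7230 \sqrt{1205}} \approx -1.8573 \cdot 10^{6}$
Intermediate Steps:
$H{\left(t,B \right)} = 9 - t$ ($H{\left(t,B \right)} = -7 - \left(-16 + t\right) = 9 - t$)
$v{\left(g \right)} = 4 + 6 g^{\frac{3}{2}}$ ($v{\left(g \right)} = 4 + \left(9 - 3\right) g \sqrt{g} = 4 + 6 g \sqrt{g} = 4 + 6 g^{\frac{3}{2}}$)
$\sqrt{v{\left(1205 \right)} + 1949536} - 1858801 = \sqrt{\left(4 + 6 \cdot 1205^{\frac{3}{2}}\right) + 1949536} - 1858801 = \sqrt{\left(4 + 6 \cdot 1205 \sqrt{1205}\right) + 1949536} - 1858801 = \sqrt{\left(4 + 7230 \sqrt{1205}\right) + 1949536} - 1858801 = \sqrt{1949540 + 7230 \sqrt{1205}} - 1858801 = -1858801 + \sqrt{1949540 + 7230 \sqrt{1205}}$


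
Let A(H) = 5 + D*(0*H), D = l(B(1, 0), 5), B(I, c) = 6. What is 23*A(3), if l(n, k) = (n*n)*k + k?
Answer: 115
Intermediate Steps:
l(n, k) = k + k*n² (l(n, k) = n²*k + k = k*n² + k = k + k*n²)
D = 185 (D = 5*(1 + 6²) = 5*(1 + 36) = 5*37 = 185)
A(H) = 5 (A(H) = 5 + 185*(0*H) = 5 + 185*0 = 5 + 0 = 5)
23*A(3) = 23*5 = 115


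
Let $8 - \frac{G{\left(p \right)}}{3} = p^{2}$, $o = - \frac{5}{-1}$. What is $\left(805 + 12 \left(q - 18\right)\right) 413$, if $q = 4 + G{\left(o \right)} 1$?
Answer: $10325$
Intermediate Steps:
$o = 5$ ($o = \left(-5\right) \left(-1\right) = 5$)
$G{\left(p \right)} = 24 - 3 p^{2}$
$q = -47$ ($q = 4 + \left(24 - 3 \cdot 5^{2}\right) 1 = 4 + \left(24 - 75\right) 1 = 4 - 51 = -47$)
$\left(805 + 12 \left(q - 18\right)\right) 413 = \left(805 + 12 \left(-47 - 18\right)\right) 413 = \left(805 + 12 \left(-65\right)\right) 413 = \left(805 - 780\right) 413 = 25 \cdot 413 = 10325$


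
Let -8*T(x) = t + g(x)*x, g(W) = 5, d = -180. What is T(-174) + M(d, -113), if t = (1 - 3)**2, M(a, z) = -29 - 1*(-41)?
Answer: 481/4 ≈ 120.25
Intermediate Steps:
M(a, z) = 12 (M(a, z) = -29 + 41 = 12)
t = 4 (t = (-2)**2 = 4)
T(x) = -1/2 - 5*x/8 (T(x) = -(4 + 5*x)/8 = -1/2 - 5*x/8)
T(-174) + M(d, -113) = (-1/2 - 5/8*(-174)) + 12 = (-1/2 + 435/4) + 12 = 433/4 + 12 = 481/4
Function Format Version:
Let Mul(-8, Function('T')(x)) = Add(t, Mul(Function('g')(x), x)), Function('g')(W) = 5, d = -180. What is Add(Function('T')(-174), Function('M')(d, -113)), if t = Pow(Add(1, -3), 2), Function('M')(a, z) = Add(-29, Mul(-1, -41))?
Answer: Rational(481, 4) ≈ 120.25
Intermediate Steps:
Function('M')(a, z) = 12 (Function('M')(a, z) = Add(-29, 41) = 12)
t = 4 (t = Pow(-2, 2) = 4)
Function('T')(x) = Add(Rational(-1, 2), Mul(Rational(-5, 8), x)) (Function('T')(x) = Mul(Rational(-1, 8), Add(4, Mul(5, x))) = Add(Rational(-1, 2), Mul(Rational(-5, 8), x)))
Add(Function('T')(-174), Function('M')(d, -113)) = Add(Add(Rational(-1, 2), Mul(Rational(-5, 8), -174)), 12) = Add(Add(Rational(-1, 2), Rational(435, 4)), 12) = Add(Rational(433, 4), 12) = Rational(481, 4)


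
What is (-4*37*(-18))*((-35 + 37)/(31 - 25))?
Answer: 888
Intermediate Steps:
(-4*37*(-18))*((-35 + 37)/(31 - 25)) = (-148*(-18))*(2/6) = 2664*(2*(⅙)) = 2664*(⅓) = 888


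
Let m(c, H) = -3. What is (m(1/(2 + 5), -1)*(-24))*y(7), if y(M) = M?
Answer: 504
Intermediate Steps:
(m(1/(2 + 5), -1)*(-24))*y(7) = -3*(-24)*7 = 72*7 = 504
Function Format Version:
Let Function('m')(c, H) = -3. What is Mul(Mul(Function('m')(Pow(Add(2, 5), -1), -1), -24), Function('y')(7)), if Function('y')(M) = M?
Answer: 504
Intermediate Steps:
Mul(Mul(Function('m')(Pow(Add(2, 5), -1), -1), -24), Function('y')(7)) = Mul(Mul(-3, -24), 7) = Mul(72, 7) = 504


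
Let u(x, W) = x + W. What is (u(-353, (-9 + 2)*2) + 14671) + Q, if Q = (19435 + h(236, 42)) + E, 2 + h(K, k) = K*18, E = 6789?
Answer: 44774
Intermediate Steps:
h(K, k) = -2 + 18*K (h(K, k) = -2 + K*18 = -2 + 18*K)
Q = 30470 (Q = (19435 + (-2 + 18*236)) + 6789 = (19435 + (-2 + 4248)) + 6789 = (19435 + 4246) + 6789 = 23681 + 6789 = 30470)
u(x, W) = W + x
(u(-353, (-9 + 2)*2) + 14671) + Q = (((-9 + 2)*2 - 353) + 14671) + 30470 = ((-7*2 - 353) + 14671) + 30470 = ((-14 - 353) + 14671) + 30470 = (-367 + 14671) + 30470 = 14304 + 30470 = 44774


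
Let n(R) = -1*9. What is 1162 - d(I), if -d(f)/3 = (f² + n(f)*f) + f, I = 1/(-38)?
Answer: 1678843/1444 ≈ 1162.6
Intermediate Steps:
n(R) = -9
I = -1/38 ≈ -0.026316
d(f) = -3*f² + 24*f (d(f) = -3*((f² - 9*f) + f) = -3*(f² - 8*f) = -3*f² + 24*f)
1162 - d(I) = 1162 - 3*(-1)*(8 - 1*(-1/38))/38 = 1162 - 3*(-1)*(8 + 1/38)/38 = 1162 - 3*(-1)*305/(38*38) = 1162 - 1*(-915/1444) = 1162 + 915/1444 = 1678843/1444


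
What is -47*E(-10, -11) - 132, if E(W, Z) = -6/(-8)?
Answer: -669/4 ≈ -167.25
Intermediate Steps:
E(W, Z) = ¾ (E(W, Z) = -6*(-⅛) = ¾)
-47*E(-10, -11) - 132 = -47*¾ - 132 = -141/4 - 132 = -669/4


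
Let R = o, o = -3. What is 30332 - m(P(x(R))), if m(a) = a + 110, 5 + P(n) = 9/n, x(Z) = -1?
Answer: 30236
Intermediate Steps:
R = -3
P(n) = -5 + 9/n
m(a) = 110 + a
30332 - m(P(x(R))) = 30332 - (110 + (-5 + 9/(-1))) = 30332 - (110 + (-5 + 9*(-1))) = 30332 - (110 + (-5 - 9)) = 30332 - (110 - 14) = 30332 - 1*96 = 30332 - 96 = 30236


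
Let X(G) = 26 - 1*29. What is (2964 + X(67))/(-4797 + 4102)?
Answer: -2961/695 ≈ -4.2604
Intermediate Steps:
X(G) = -3 (X(G) = 26 - 29 = -3)
(2964 + X(67))/(-4797 + 4102) = (2964 - 3)/(-4797 + 4102) = 2961/(-695) = 2961*(-1/695) = -2961/695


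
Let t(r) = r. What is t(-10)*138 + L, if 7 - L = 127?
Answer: -1500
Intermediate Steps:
L = -120 (L = 7 - 1*127 = 7 - 127 = -120)
t(-10)*138 + L = -10*138 - 120 = -1380 - 120 = -1500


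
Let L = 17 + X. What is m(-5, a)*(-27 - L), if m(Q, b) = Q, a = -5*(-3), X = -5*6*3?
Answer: -230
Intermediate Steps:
X = -90 (X = -30*3 = -90)
a = 15
L = -73 (L = 17 - 90 = -73)
m(-5, a)*(-27 - L) = -5*(-27 - 1*(-73)) = -5*(-27 + 73) = -5*46 = -230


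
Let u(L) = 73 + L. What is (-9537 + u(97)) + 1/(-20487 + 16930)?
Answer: -33318420/3557 ≈ -9367.0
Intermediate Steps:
(-9537 + u(97)) + 1/(-20487 + 16930) = (-9537 + (73 + 97)) + 1/(-20487 + 16930) = (-9537 + 170) + 1/(-3557) = -9367 - 1/3557 = -33318420/3557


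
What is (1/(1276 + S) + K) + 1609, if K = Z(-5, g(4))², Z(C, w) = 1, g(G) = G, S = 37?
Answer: 2113931/1313 ≈ 1610.0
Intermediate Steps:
K = 1 (K = 1² = 1)
(1/(1276 + S) + K) + 1609 = (1/(1276 + 37) + 1) + 1609 = (1/1313 + 1) + 1609 = 1314/1313 + 1609 = 2113931/1313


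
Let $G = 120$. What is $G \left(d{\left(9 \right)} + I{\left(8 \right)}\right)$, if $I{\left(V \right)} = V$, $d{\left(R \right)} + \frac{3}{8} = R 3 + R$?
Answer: $5235$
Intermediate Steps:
$d{\left(R \right)} = - \frac{3}{8} + 4 R$ ($d{\left(R \right)} = - \frac{3}{8} + \left(R 3 + R\right) = - \frac{3}{8} + \left(3 R + R\right) = - \frac{3}{8} + 4 R$)
$G \left(d{\left(9 \right)} + I{\left(8 \right)}\right) = 120 \left(\left(- \frac{3}{8} + 4 \cdot 9\right) + 8\right) = 120 \left(\left(- \frac{3}{8} + 36\right) + 8\right) = 120 \left(\frac{285}{8} + 8\right) = 120 \cdot \frac{349}{8} = 5235$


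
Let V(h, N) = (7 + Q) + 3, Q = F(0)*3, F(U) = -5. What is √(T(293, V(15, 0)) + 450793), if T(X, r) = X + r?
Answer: √451081 ≈ 671.63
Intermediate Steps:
Q = -15 (Q = -5*3 = -15)
V(h, N) = -5 (V(h, N) = (7 - 15) + 3 = -8 + 3 = -5)
√(T(293, V(15, 0)) + 450793) = √((293 - 5) + 450793) = √(288 + 450793) = √451081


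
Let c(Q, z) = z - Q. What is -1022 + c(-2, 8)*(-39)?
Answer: -1412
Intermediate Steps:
-1022 + c(-2, 8)*(-39) = -1022 + (8 - 1*(-2))*(-39) = -1022 + (8 + 2)*(-39) = -1022 + 10*(-39) = -1022 - 390 = -1412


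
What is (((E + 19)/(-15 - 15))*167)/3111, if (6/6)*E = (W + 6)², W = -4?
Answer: -3841/93330 ≈ -0.041155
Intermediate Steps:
E = 4 (E = (-4 + 6)² = 2² = 4)
(((E + 19)/(-15 - 15))*167)/3111 = (((4 + 19)/(-15 - 15))*167)/3111 = ((23/(-30))*167)*(1/3111) = ((23*(-1/30))*167)*(1/3111) = -23/30*167*(1/3111) = -3841/30*1/3111 = -3841/93330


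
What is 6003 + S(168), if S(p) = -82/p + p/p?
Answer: 504295/84 ≈ 6003.5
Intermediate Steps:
S(p) = 1 - 82/p (S(p) = -82/p + 1 = 1 - 82/p)
6003 + S(168) = 6003 + (-82 + 168)/168 = 6003 + (1/168)*86 = 6003 + 43/84 = 504295/84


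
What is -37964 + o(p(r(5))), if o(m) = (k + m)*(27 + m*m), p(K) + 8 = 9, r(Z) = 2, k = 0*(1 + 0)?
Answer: -37936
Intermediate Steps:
k = 0 (k = 0*1 = 0)
p(K) = 1 (p(K) = -8 + 9 = 1)
o(m) = m*(27 + m²) (o(m) = (0 + m)*(27 + m*m) = m*(27 + m²))
-37964 + o(p(r(5))) = -37964 + 1*(27 + 1²) = -37964 + 1*(27 + 1) = -37964 + 1*28 = -37964 + 28 = -37936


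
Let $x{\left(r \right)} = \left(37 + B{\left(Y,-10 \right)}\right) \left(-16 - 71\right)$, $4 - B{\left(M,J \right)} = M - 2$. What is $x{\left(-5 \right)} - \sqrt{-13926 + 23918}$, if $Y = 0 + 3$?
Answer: $-3480 - 2 \sqrt{2498} \approx -3580.0$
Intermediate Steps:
$Y = 3$
$B{\left(M,J \right)} = 6 - M$ ($B{\left(M,J \right)} = 4 - \left(M - 2\right) = 4 - \left(-2 + M\right) = 6 - M$)
$x{\left(r \right)} = -3480$ ($x{\left(r \right)} = \left(37 + \left(6 - 3\right)\right) \left(-16 - 71\right) = \left(37 + \left(6 - 3\right)\right) \left(-87\right) = \left(37 + 3\right) \left(-87\right) = 40 \left(-87\right) = -3480$)
$x{\left(-5 \right)} - \sqrt{-13926 + 23918} = -3480 - \sqrt{-13926 + 23918} = -3480 - \sqrt{9992} = -3480 - 2 \sqrt{2498}$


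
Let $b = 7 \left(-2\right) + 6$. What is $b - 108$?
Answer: $-116$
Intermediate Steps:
$b = -8$ ($b = -14 + 6 = -8$)
$b - 108 = -8 - 108 = -116$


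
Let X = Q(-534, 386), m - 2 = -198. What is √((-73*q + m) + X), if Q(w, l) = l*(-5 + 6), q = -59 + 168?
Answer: 3*I*√863 ≈ 88.131*I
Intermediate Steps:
q = 109
m = -196 (m = 2 - 198 = -196)
Q(w, l) = l (Q(w, l) = l*1 = l)
X = 386
√((-73*q + m) + X) = √((-73*109 - 196) + 386) = √((-7957 - 196) + 386) = √(-8153 + 386) = √(-7767) = 3*I*√863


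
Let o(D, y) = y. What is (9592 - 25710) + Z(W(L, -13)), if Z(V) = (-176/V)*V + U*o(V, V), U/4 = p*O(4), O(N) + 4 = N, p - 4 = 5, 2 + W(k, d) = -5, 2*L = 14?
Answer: -16294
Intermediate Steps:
L = 7 (L = (½)*14 = 7)
W(k, d) = -7 (W(k, d) = -2 - 5 = -7)
p = 9 (p = 4 + 5 = 9)
O(N) = -4 + N
U = 0 (U = 4*(9*(-4 + 4)) = 4*(9*0) = 4*0 = 0)
Z(V) = -176 (Z(V) = (-176/V)*V + 0*V = -176 + 0 = -176)
(9592 - 25710) + Z(W(L, -13)) = (9592 - 25710) - 176 = -16118 - 176 = -16294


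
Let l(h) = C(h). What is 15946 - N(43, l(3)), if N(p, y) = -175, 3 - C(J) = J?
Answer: 16121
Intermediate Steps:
C(J) = 3 - J
l(h) = 3 - h
15946 - N(43, l(3)) = 15946 - 1*(-175) = 15946 + 175 = 16121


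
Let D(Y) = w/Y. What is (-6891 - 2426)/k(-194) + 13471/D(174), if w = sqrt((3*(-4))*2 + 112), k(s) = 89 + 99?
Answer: -9317/188 + 1171977*sqrt(22)/22 ≈ 2.4982e+5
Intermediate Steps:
k(s) = 188
w = 2*sqrt(22) (w = sqrt(-12*2 + 112) = sqrt(-24 + 112) = sqrt(88) = 2*sqrt(22) ≈ 9.3808)
D(Y) = 2*sqrt(22)/Y (D(Y) = (2*sqrt(22))/Y = 2*sqrt(22)/Y)
(-6891 - 2426)/k(-194) + 13471/D(174) = (-6891 - 2426)/188 + 13471/((2*sqrt(22)/174)) = -9317*1/188 + 13471/((2*sqrt(22)*(1/174))) = -9317/188 + 13471/((sqrt(22)/87)) = -9317/188 + 13471*(87*sqrt(22)/22) = -9317/188 + 1171977*sqrt(22)/22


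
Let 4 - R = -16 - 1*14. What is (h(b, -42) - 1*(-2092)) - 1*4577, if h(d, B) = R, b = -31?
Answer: -2451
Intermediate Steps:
R = 34 (R = 4 - (-16 - 1*14) = 4 - (-16 - 14) = 4 - 1*(-30) = 4 + 30 = 34)
h(d, B) = 34
(h(b, -42) - 1*(-2092)) - 1*4577 = (34 - 1*(-2092)) - 1*4577 = (34 + 2092) - 4577 = 2126 - 4577 = -2451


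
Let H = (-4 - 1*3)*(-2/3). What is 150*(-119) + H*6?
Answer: -17822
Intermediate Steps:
H = 14/3 (H = (-4 - 3)*(-2*1/3) = -7*(-2/3) = 14/3 ≈ 4.6667)
150*(-119) + H*6 = 150*(-119) + (14/3)*6 = -17850 + 28 = -17822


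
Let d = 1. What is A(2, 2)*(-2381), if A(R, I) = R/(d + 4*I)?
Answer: -4762/9 ≈ -529.11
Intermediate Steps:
A(R, I) = R/(1 + 4*I)
A(2, 2)*(-2381) = (2/(1 + 4*2))*(-2381) = (2/(1 + 8))*(-2381) = (2/9)*(-2381) = -4762/9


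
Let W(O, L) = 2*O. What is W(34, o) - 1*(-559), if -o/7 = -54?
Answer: 627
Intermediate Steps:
o = 378 (o = -7*(-54) = 378)
W(34, o) - 1*(-559) = 2*34 - 1*(-559) = 68 + 559 = 627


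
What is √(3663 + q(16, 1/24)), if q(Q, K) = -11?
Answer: 2*√913 ≈ 60.432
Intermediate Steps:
√(3663 + q(16, 1/24)) = √(3663 - 11) = √3652 = 2*√913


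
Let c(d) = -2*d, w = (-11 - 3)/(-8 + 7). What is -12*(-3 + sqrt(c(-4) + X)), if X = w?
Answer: 36 - 12*sqrt(22) ≈ -20.285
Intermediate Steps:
w = 14 (w = -14/(-1) = -14*(-1) = 14)
X = 14
-12*(-3 + sqrt(c(-4) + X)) = -12*(-3 + sqrt(-2*(-4) + 14)) = -12*(-3 + sqrt(8 + 14)) = -12*(-3 + sqrt(22)) = 36 - 12*sqrt(22)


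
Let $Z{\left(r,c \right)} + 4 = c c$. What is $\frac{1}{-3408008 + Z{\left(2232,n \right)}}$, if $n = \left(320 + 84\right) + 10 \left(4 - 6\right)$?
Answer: $- \frac{1}{3260556} \approx -3.067 \cdot 10^{-7}$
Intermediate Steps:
$n = 384$ ($n = 404 + 10 \left(-2\right) = 404 - 20 = 384$)
$Z{\left(r,c \right)} = -4 + c^{2}$ ($Z{\left(r,c \right)} = -4 + c c = -4 + c^{2}$)
$\frac{1}{-3408008 + Z{\left(2232,n \right)}} = \frac{1}{-3408008 - \left(4 - 384^{2}\right)} = \frac{1}{-3408008 + \left(-4 + 147456\right)} = \frac{1}{-3408008 + 147452} = \frac{1}{-3260556} = - \frac{1}{3260556}$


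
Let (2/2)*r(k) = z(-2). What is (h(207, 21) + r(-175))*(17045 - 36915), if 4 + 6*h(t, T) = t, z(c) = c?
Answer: -1897585/3 ≈ -6.3253e+5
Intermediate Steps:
r(k) = -2
h(t, T) = -⅔ + t/6
(h(207, 21) + r(-175))*(17045 - 36915) = ((-⅔ + (⅙)*207) - 2)*(17045 - 36915) = ((-⅔ + 69/2) - 2)*(-19870) = (203/6 - 2)*(-19870) = (191/6)*(-19870) = -1897585/3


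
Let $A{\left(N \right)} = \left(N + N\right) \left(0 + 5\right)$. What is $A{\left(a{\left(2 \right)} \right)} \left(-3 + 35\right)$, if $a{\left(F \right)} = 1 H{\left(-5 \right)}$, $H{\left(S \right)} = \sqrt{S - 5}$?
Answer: $320 i \sqrt{10} \approx 1011.9 i$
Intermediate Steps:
$H{\left(S \right)} = \sqrt{-5 + S}$
$a{\left(F \right)} = i \sqrt{10}$ ($a{\left(F \right)} = 1 \sqrt{-5 - 5} = 1 \sqrt{-10} = 1 i \sqrt{10} = i \sqrt{10}$)
$A{\left(N \right)} = 10 N$ ($A{\left(N \right)} = 2 N 5 = 10 N$)
$A{\left(a{\left(2 \right)} \right)} \left(-3 + 35\right) = 10 i \sqrt{10} \left(-3 + 35\right) = 10 i \sqrt{10} \cdot 32 = 320 i \sqrt{10}$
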